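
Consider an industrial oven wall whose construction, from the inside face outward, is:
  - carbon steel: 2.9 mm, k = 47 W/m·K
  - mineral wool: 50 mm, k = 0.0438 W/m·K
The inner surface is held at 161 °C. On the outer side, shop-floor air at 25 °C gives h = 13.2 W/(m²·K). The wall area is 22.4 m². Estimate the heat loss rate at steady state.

Q ≈ 2500 W

Using the resistance-network approach (series):
R_carbon steel = L/(kA) = 0.0029/(47×22.4) = 2.755×10^-6 K/W
R_mineral wool = L/(kA) = 0.05/(0.0438×22.4) = 0.05096 K/W
R_outer film = 1/(h_o·A) = 1/(13.2×22.4) = 0.003382 K/W
R_total = 0.05435 K/W
Q = ΔT / R_total = 136 / 0.05435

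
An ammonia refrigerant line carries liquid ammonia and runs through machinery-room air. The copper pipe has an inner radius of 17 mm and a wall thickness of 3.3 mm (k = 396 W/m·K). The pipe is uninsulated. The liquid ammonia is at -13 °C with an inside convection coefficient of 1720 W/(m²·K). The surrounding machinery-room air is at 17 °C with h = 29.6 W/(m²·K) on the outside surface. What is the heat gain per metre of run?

Per-layer cylindrical resistances, series-summed:
R_inner film = 1/(h_i·2πr₁L) = 1/(1720×2π×0.017×1) = 0.005443 K/W
R_copper pipe wall = ln(20.3/17)/(2π×396×1) = 7.13×10^-5 K/W
R_outer film = 1/(h_o·2πr_oL) = 1/(29.6×2π×0.0203×1) = 0.2649 K/W
R_total = 0.2704 K/W
Q = ΔT/R_total = 30/0.2704

q′ ≈ 111 W/m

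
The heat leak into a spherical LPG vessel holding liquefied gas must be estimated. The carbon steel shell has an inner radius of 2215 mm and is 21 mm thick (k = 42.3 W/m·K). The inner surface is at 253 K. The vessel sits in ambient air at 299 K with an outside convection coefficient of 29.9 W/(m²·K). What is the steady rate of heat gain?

Radial (spherical) resistances in series:
R_carbon steel shell = (1/2.215 − 1/2.236)/(4π×42.3) = 7.977×10^-6 K/W
R_outer film = 1/(h·4πr_o²) = 1/(29.9×4π×2.236²) = 5.323×10^-4 K/W
R_total = 5.403×10^-4 K/W
Q = ΔT/R_total = 46/5.403×10^-4

Q ≈ 85100 W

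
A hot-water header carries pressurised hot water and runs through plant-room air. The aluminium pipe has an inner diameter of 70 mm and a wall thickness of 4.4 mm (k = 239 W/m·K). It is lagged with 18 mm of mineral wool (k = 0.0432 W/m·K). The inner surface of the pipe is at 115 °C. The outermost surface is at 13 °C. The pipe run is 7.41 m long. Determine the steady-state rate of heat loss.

Q ≈ 545 W

Treating each annulus and film as a series resistance:
R_aluminium pipe wall = ln(39.4/35)/(2π×239×7.41) = 1.064×10^-5 K/W
R_mineral wool = ln(57.4/39.4)/(2π×0.0432×7.41) = 0.1871 K/W
R_total = 0.1871 K/W
Q = ΔT/R_total = 102/0.1871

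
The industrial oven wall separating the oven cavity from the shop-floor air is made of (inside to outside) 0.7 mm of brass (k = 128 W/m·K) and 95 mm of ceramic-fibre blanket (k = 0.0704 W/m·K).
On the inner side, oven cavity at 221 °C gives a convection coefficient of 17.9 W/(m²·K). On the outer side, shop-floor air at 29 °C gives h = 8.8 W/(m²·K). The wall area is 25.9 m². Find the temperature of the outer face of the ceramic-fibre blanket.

T ≈ 43.4 °C

Thermal resistances in series:
R_inner film = 1/(h_i·A) = 1/(17.9×25.9) = 0.002157 K/W
R_brass = L/(kA) = 0.0007/(128×25.9) = 2.111×10^-7 K/W
R_ceramic-fibre blanket = L/(kA) = 0.095/(0.0704×25.9) = 0.0521 K/W
R_outer film = 1/(h_o·A) = 1/(8.8×25.9) = 0.004388 K/W
R_total = 0.05865 K/W;  Q = ΔT/R_total = 192/0.05865 = 3274 W
T_interface = T_inner − Q·ΣR(inner→interface) = 221 − 3270×0.05426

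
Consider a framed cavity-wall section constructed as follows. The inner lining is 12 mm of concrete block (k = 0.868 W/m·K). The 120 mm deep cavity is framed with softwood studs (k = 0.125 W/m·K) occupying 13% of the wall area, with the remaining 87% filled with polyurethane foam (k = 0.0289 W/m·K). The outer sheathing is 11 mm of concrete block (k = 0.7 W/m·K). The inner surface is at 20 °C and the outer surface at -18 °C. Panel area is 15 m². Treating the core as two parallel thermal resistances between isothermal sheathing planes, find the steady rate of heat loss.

Sheathing layers in series; stud and cavity paths in parallel between them.
R_inner = 0.012/(0.868×15) = 9.217×10^-4 K/W
R_stud  = 0.12/(0.125×0.13×15) = 0.4923 K/W
R_cav   = 0.12/(0.0289×0.87×15) = 0.3182 K/W
1/R_core = 1/R_stud + 1/R_cav → R_core = 0.1933 K/W
R_outer = 0.011/(0.7×15) = 0.001048 K/W
R_total = 0.1952 K/W
Q = ΔT/R_total = 38/0.1952

Q ≈ 195 W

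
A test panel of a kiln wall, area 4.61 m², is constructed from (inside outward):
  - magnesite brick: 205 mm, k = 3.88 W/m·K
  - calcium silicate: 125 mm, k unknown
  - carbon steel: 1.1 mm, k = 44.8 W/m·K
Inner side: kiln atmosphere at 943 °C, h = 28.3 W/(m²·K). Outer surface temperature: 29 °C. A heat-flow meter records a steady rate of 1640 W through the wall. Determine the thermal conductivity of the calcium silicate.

Thermal resistances in series:
R_inner film = 1/(h_i·A) = 1/(28.3×4.61) = 0.007665 K/W
R_magnesite brick = L/(kA) = 0.205/(3.88×4.61) = 0.01146 K/W
R_carbon steel = L/(kA) = 0.0011/(44.8×4.61) = 5.326×10^-6 K/W
Sum of known resistances R_other = 0.01913 K/W
Total R = ΔT/Q = 914/1640 = 0.5573 K/W
R_calcium silicate = R_total − R_other = 0.5382 K/W
k = L/(R·A) = 0.125/(0.5382×4.61)

k ≈ 0.0504 W/(m·K)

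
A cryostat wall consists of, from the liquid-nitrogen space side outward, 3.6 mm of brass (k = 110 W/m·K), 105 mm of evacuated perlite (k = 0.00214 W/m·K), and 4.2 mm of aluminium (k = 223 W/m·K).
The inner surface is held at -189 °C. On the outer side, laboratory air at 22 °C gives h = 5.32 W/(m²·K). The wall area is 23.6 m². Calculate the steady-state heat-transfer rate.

Thermal resistances in series:
R_brass = L/(kA) = 0.0036/(110×23.6) = 1.387×10^-6 K/W
R_evacuated perlite = L/(kA) = 0.105/(0.00214×23.6) = 2.079 K/W
R_aluminium = L/(kA) = 0.0042/(223×23.6) = 7.981×10^-7 K/W
R_outer film = 1/(h_o·A) = 1/(5.32×23.6) = 0.007965 K/W
R_total = 2.087 K/W
Q = ΔT / R_total = 211 / 2.087

Q ≈ 101 W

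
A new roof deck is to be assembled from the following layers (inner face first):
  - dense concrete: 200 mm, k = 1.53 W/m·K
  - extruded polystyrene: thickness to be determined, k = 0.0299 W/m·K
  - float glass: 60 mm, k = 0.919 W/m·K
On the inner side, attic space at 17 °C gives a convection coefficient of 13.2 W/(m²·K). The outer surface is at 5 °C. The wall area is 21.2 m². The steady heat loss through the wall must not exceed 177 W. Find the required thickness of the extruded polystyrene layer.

Model the wall as resistances in series:
R_inner film = 1/(h_i·A) = 1/(13.2×21.2) = 0.003573 K/W
R_dense concrete = L/(kA) = 0.2/(1.53×21.2) = 0.006166 K/W
R_float glass = L/(kA) = 0.06/(0.919×21.2) = 0.00308 K/W
Sum of the known resistances R_other = 0.01282 K/W
Required total resistance R_tot = ΔT/Q_allow = 12/177 = 0.0678 K/W
R_extruded polystyrene = R_tot − R_other = 0.05498 K/W
L = R·k·A = 0.05498×0.0299×21.2

L ≈ 34.8 mm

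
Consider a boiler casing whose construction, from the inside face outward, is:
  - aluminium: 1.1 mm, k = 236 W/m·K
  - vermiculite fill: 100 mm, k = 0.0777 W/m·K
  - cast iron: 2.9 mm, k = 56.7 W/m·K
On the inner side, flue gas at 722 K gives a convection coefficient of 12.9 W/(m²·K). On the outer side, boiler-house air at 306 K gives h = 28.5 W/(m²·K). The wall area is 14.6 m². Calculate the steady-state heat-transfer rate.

Q ≈ 4340 W

Treating each layer as a thermal resistance in series:
R_inner film = 1/(h_i·A) = 1/(12.9×14.6) = 0.00531 K/W
R_aluminium = L/(kA) = 0.0011/(236×14.6) = 3.192×10^-7 K/W
R_vermiculite fill = L/(kA) = 0.1/(0.0777×14.6) = 0.08815 K/W
R_cast iron = L/(kA) = 0.0029/(56.7×14.6) = 3.503×10^-6 K/W
R_outer film = 1/(h_o·A) = 1/(28.5×14.6) = 0.002403 K/W
R_total = 0.09587 K/W
Q = ΔT / R_total = 416 / 0.09587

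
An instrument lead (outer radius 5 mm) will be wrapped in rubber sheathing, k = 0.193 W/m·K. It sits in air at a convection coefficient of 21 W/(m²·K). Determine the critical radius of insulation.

r_cr ≈ 9.19 mm

For a cylinder r_cr = k/h = 0.193/21
r_cr = 9.19 mm; since the bare radius (5 mm) is below r_cr, adding a thin layer of insulation will *increase* heat loss.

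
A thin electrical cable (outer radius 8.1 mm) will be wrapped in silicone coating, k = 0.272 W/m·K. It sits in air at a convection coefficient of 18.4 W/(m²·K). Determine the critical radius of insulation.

r_cr ≈ 14.8 mm

For a cylinder r_cr = k/h = 0.272/18.4
r_cr = 14.8 mm; since the bare radius (8.1 mm) is below r_cr, adding a thin layer of insulation will *increase* heat loss.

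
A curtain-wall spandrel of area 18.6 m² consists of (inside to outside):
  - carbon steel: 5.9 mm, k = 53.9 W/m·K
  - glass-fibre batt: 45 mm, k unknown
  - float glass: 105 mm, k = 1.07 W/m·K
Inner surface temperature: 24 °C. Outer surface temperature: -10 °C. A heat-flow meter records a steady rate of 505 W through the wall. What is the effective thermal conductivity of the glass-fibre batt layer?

k ≈ 0.039 W/(m·K)

Thermal resistances in series:
R_carbon steel = L/(kA) = 0.0059/(53.9×18.6) = 5.885×10^-6 K/W
R_float glass = L/(kA) = 0.105/(1.07×18.6) = 0.005276 K/W
Sum of known resistances R_other = 0.005282 K/W
Total R = ΔT/Q = 34/505 = 0.06733 K/W
R_glass-fibre batt = R_total − R_other = 0.06204 K/W
k = L/(R·A) = 0.045/(0.06204×18.6)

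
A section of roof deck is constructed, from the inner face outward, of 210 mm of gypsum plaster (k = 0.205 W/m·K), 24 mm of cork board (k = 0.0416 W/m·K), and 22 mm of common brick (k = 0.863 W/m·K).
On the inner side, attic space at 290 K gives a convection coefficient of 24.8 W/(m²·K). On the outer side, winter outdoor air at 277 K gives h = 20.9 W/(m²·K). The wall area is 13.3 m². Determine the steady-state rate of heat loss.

Q ≈ 101 W

Series thermal resistances:
R_inner film = 1/(h_i·A) = 1/(24.8×13.3) = 0.003032 K/W
R_gypsum plaster = L/(kA) = 0.21/(0.205×13.3) = 0.07702 K/W
R_cork board = L/(kA) = 0.024/(0.0416×13.3) = 0.04338 K/W
R_common brick = L/(kA) = 0.022/(0.863×13.3) = 0.001917 K/W
R_outer film = 1/(h_o·A) = 1/(20.9×13.3) = 0.003598 K/W
R_total = 0.1289 K/W
Q = ΔT / R_total = 13 / 0.1289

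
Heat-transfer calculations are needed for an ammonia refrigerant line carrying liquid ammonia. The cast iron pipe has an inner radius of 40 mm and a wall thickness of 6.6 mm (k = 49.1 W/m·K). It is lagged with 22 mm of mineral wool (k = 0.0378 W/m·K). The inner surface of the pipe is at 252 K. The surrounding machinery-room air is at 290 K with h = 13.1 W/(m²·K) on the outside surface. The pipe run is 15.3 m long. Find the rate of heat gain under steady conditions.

For a radial system each layer contributes R = ln(r_out/r_in)/(2πkL); films add R = 1/(hA).
R_cast iron pipe wall = ln(46.6/40)/(2π×49.1×15.3) = 3.236×10^-5 K/W
R_mineral wool = ln(68.6/46.6)/(2π×0.0378×15.3) = 0.1064 K/W
R_outer film = 1/(h_o·2πr_oL) = 1/(13.1×2π×0.0686×15.3) = 0.01158 K/W
R_total = 0.118 K/W
Q = ΔT/R_total = 38/0.118

Q ≈ 322 W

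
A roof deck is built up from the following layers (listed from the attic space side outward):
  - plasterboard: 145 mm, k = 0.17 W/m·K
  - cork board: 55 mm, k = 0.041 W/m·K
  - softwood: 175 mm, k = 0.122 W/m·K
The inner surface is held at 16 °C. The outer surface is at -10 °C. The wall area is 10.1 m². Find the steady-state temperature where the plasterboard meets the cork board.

Using the resistance-network approach (series):
R_plasterboard = L/(kA) = 0.145/(0.17×10.1) = 0.08445 K/W
R_cork board = L/(kA) = 0.055/(0.041×10.1) = 0.1328 K/W
R_softwood = L/(kA) = 0.175/(0.122×10.1) = 0.142 K/W
R_total = 0.3593 K/W;  Q = ΔT/R_total = 26/0.3593 = 72.36 W
T_interface = T_inner − Q·ΣR(inner→interface) = 16 − 72.4×0.08445

T ≈ 9.89 °C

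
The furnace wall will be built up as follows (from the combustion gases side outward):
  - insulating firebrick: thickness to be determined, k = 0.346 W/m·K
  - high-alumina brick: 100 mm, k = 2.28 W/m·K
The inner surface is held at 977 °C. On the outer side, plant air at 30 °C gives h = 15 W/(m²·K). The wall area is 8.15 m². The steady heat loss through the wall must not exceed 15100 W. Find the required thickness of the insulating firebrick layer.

L ≈ 139 mm

Thermal resistances in series:
R_high-alumina brick = L/(kA) = 0.1/(2.28×8.15) = 0.005382 K/W
R_outer film = 1/(h_o·A) = 1/(15×8.15) = 0.00818 K/W
Sum of the known resistances R_other = 0.01356 K/W
Required total resistance R_tot = ΔT/Q_allow = 947/15100 = 0.06272 K/W
R_insulating firebrick = R_tot − R_other = 0.04915 K/W
L = R·k·A = 0.04915×0.346×8.15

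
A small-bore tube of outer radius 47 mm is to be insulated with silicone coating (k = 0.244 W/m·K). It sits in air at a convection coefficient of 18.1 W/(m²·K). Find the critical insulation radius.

r_cr ≈ 13.5 mm

For a cylinder r_cr = k/h = 0.244/18.1
r_cr = 13.5 mm; since the bare radius (47 mm) is above r_cr, any added insulation will reduce heat loss.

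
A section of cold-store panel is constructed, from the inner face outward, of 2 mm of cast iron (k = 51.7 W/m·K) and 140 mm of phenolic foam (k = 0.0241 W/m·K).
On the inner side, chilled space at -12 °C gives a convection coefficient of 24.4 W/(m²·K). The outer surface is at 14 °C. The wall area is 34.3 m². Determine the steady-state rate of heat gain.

Q ≈ 152 W

Using the resistance-network approach (series):
R_inner film = 1/(h_i·A) = 1/(24.4×34.3) = 0.001195 K/W
R_cast iron = L/(kA) = 0.002/(51.7×34.3) = 1.128×10^-6 K/W
R_phenolic foam = L/(kA) = 0.14/(0.0241×34.3) = 0.1694 K/W
R_total = 0.1706 K/W
Q = ΔT / R_total = 26 / 0.1706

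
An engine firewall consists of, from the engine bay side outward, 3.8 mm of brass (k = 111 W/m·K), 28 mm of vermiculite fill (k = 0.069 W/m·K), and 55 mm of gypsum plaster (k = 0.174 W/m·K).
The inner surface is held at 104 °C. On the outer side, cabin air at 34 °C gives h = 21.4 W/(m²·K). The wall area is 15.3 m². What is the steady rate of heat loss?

Model the wall as resistances in series:
R_brass = L/(kA) = 0.0038/(111×15.3) = 2.238×10^-6 K/W
R_vermiculite fill = L/(kA) = 0.028/(0.069×15.3) = 0.02652 K/W
R_gypsum plaster = L/(kA) = 0.055/(0.174×15.3) = 0.02066 K/W
R_outer film = 1/(h_o·A) = 1/(21.4×15.3) = 0.003054 K/W
R_total = 0.05024 K/W
Q = ΔT / R_total = 70 / 0.05024

Q ≈ 1390 W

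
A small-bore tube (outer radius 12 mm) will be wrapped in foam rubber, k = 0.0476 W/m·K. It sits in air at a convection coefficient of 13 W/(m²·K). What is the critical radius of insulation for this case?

r_cr ≈ 3.66 mm

For a cylinder r_cr = k/h = 0.0476/13
r_cr = 3.66 mm; since the bare radius (12 mm) is above r_cr, any added insulation will reduce heat loss.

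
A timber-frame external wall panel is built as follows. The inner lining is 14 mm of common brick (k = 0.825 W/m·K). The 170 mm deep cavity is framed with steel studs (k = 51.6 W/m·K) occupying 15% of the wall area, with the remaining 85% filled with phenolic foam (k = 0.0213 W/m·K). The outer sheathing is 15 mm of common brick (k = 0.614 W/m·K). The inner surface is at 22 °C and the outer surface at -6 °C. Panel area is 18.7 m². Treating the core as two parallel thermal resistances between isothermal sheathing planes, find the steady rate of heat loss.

Sheathing layers in series; stud and cavity paths in parallel between them.
R_inner = 0.014/(0.825×18.7) = 9.075×10^-4 K/W
R_stud  = 0.17/(51.6×0.15×18.7) = 0.001175 K/W
R_cav   = 0.17/(0.0213×0.85×18.7) = 0.5021 K/W
1/R_core = 1/R_stud + 1/R_cav → R_core = 0.001172 K/W
R_outer = 0.015/(0.614×18.7) = 0.001306 K/W
R_total = 0.003386 K/W
Q = ΔT/R_total = 28/0.003386

Q ≈ 8270 W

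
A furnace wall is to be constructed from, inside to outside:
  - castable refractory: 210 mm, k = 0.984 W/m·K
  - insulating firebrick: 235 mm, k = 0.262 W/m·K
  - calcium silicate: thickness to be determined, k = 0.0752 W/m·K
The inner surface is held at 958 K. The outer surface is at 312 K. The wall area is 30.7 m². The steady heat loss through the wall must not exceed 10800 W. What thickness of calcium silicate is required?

Model the wall as resistances in series:
R_castable refractory = L/(kA) = 0.21/(0.984×30.7) = 0.006952 K/W
R_insulating firebrick = L/(kA) = 0.235/(0.262×30.7) = 0.02922 K/W
Sum of the known resistances R_other = 0.03617 K/W
Required total resistance R_tot = ΔT/Q_allow = 646/10800 = 0.05981 K/W
R_calcium silicate = R_tot − R_other = 0.02365 K/W
L = R·k·A = 0.02365×0.0752×30.7

L ≈ 54.6 mm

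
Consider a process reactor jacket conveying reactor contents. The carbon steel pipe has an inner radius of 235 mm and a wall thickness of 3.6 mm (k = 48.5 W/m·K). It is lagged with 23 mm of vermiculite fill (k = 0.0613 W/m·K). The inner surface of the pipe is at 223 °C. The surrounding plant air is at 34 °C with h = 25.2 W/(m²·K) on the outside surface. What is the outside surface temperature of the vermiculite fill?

Radial resistances (cylindrical: R_cond = ln(r_o/r_i)/(2πkL), R_conv = 1/(h·2πrL)):
R_carbon steel pipe wall = ln(238.6/235)/(2π×48.5×1) = 4.989×10^-5 K/W
R_vermiculite fill = ln(261.6/238.6)/(2π×0.0613×1) = 0.2389 K/W
R_outer film = 1/(h_o·2πr_oL) = 1/(25.2×2π×0.2616×1) = 0.02414 K/W
R_total = 0.2631 K/W
Q = ΔT/R_total = 189/0.2631
Q = 718 W/m
T_interface = T_inner − Q·ΣR(inner→interface) = 223 − 718×0.239

T ≈ 51.3 °C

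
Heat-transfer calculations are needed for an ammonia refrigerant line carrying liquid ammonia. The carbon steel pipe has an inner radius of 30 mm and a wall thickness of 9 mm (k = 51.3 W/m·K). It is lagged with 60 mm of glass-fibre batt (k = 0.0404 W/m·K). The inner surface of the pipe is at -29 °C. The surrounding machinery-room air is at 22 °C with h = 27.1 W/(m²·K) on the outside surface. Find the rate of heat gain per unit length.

q′ ≈ 13.7 W/m

Cylindrical conduction, so R = ln(r₂/r₁)/(2πkL) per layer, in series:
R_carbon steel pipe wall = ln(39/30)/(2π×51.3×1) = 8.14×10^-4 K/W
R_glass-fibre batt = ln(99/39)/(2π×0.0404×1) = 3.67 K/W
R_outer film = 1/(h_o·2πr_oL) = 1/(27.1×2π×0.099×1) = 0.05932 K/W
R_total = 3.73 K/W
Q = ΔT/R_total = 51/3.73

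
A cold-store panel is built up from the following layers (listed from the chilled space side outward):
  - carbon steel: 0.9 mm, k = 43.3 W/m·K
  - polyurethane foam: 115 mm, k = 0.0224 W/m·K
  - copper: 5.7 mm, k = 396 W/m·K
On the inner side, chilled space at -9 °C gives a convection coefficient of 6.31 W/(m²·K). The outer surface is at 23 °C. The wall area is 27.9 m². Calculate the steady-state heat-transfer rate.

Q ≈ 169 W

Treating each layer as a thermal resistance in series:
R_inner film = 1/(h_i·A) = 1/(6.31×27.9) = 0.00568 K/W
R_carbon steel = L/(kA) = 0.0009/(43.3×27.9) = 7.45×10^-7 K/W
R_polyurethane foam = L/(kA) = 0.115/(0.0224×27.9) = 0.184 K/W
R_copper = L/(kA) = 0.0057/(396×27.9) = 5.159×10^-7 K/W
R_total = 0.1897 K/W
Q = ΔT / R_total = 32 / 0.1897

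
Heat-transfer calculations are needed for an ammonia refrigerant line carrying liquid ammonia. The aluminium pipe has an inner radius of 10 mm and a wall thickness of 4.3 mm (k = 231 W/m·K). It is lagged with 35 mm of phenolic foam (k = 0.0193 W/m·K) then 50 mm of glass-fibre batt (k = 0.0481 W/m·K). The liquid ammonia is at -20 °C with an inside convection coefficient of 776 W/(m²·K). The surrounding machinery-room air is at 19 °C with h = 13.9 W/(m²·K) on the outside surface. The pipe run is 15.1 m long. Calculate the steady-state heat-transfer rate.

Treating each annulus and film as a series resistance:
R_inner film = 1/(h_i·2πr₁L) = 1/(776×2π×0.01×15.1) = 0.001358 K/W
R_aluminium pipe wall = ln(14.3/10)/(2π×231×15.1) = 1.632×10^-5 K/W
R_phenolic foam = ln(49.3/14.3)/(2π×0.0193×15.1) = 0.6759 K/W
R_glass-fibre batt = ln(99.3/49.3)/(2π×0.0481×15.1) = 0.1534 K/W
R_outer film = 1/(h_o·2πr_oL) = 1/(13.9×2π×0.0993×15.1) = 0.007636 K/W
R_total = 0.8384 K/W
Q = ΔT/R_total = 39/0.8384

Q ≈ 46.5 W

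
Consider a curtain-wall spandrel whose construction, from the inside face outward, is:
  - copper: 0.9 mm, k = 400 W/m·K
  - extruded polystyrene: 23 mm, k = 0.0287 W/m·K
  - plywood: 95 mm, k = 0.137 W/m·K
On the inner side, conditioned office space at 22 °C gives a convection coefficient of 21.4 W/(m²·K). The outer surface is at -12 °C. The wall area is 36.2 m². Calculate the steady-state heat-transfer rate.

Series thermal resistances:
R_inner film = 1/(h_i·A) = 1/(21.4×36.2) = 0.001291 K/W
R_copper = L/(kA) = 0.0009/(400×36.2) = 6.215×10^-8 K/W
R_extruded polystyrene = L/(kA) = 0.023/(0.0287×36.2) = 0.02214 K/W
R_plywood = L/(kA) = 0.095/(0.137×36.2) = 0.01916 K/W
R_total = 0.04258 K/W
Q = ΔT / R_total = 34 / 0.04258

Q ≈ 798 W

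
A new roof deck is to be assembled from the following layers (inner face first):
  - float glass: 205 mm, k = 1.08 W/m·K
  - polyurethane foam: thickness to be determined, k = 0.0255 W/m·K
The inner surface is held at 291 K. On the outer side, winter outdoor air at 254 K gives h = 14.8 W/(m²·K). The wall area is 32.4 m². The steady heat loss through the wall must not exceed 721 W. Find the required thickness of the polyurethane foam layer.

L ≈ 35.8 mm

Series thermal resistances:
R_float glass = L/(kA) = 0.205/(1.08×32.4) = 0.005858 K/W
R_outer film = 1/(h_o·A) = 1/(14.8×32.4) = 0.002085 K/W
Sum of the known resistances R_other = 0.007944 K/W
Required total resistance R_tot = ΔT/Q_allow = 37/721 = 0.05132 K/W
R_polyurethane foam = R_tot − R_other = 0.04337 K/W
L = R·k·A = 0.04337×0.0255×32.4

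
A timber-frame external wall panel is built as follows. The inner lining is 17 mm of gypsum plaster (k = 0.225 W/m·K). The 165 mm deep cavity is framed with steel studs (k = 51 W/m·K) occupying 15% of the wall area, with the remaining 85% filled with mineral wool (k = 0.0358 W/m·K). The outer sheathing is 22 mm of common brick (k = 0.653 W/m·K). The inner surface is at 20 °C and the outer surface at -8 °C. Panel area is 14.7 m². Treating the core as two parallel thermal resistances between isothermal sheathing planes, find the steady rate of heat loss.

Sheathing layers in series; stud and cavity paths in parallel between them.
R_inner = 0.017/(0.225×14.7) = 0.00514 K/W
R_stud  = 0.165/(51×0.15×14.7) = 0.001467 K/W
R_cav   = 0.165/(0.0358×0.85×14.7) = 0.3689 K/W
1/R_core = 1/R_stud + 1/R_cav → R_core = 0.001461 K/W
R_outer = 0.022/(0.653×14.7) = 0.002292 K/W
R_total = 0.008893 K/W
Q = ΔT/R_total = 28/0.008893

Q ≈ 3150 W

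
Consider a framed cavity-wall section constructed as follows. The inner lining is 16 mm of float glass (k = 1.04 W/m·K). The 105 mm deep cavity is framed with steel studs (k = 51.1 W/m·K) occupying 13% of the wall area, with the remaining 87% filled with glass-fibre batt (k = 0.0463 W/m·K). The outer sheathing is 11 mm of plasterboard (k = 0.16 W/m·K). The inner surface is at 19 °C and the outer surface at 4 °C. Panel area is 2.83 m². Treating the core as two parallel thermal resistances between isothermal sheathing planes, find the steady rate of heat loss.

Sheathing layers in series; stud and cavity paths in parallel between them.
R_inner = 0.016/(1.04×2.83) = 0.005436 K/W
R_stud  = 0.105/(51.1×0.13×2.83) = 0.005585 K/W
R_cav   = 0.105/(0.0463×0.87×2.83) = 0.9211 K/W
1/R_core = 1/R_stud + 1/R_cav → R_core = 0.005552 K/W
R_outer = 0.011/(0.16×2.83) = 0.02429 K/W
R_total = 0.03528 K/W
Q = ΔT/R_total = 15/0.03528

Q ≈ 425 W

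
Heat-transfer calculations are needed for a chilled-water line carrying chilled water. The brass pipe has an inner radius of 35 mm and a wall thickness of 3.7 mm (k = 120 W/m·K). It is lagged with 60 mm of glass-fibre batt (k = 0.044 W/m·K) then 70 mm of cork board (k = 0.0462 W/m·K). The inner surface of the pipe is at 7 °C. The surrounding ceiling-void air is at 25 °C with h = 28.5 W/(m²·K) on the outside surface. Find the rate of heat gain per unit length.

Treating each annulus and film as a series resistance:
R_brass pipe wall = ln(38.7/35)/(2π×120×1) = 1.333×10^-4 K/W
R_glass-fibre batt = ln(98.7/38.7)/(2π×0.044×1) = 3.387 K/W
R_cork board = ln(168.7/98.7)/(2π×0.0462×1) = 1.847 K/W
R_outer film = 1/(h_o·2πr_oL) = 1/(28.5×2π×0.1687×1) = 0.0331 K/W
R_total = 5.266 K/W
Q = ΔT/R_total = 18/5.266

q′ ≈ 3.42 W/m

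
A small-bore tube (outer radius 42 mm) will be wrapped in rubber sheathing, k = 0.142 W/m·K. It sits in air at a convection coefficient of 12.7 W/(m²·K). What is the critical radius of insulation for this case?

For a cylinder r_cr = k/h = 0.142/12.7
r_cr = 11.2 mm; since the bare radius (42 mm) is above r_cr, any added insulation will reduce heat loss.

r_cr ≈ 11.2 mm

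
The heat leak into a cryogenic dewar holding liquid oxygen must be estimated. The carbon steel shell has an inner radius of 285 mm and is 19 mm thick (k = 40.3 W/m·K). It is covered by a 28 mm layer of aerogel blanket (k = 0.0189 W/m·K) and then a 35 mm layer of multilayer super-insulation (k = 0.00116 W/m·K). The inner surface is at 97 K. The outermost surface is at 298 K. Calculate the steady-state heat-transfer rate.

Each spherical layer contributes R = (1/r_i − 1/r_o)/(4πk):
R_carbon steel shell = (1/0.285 − 1/0.304)/(4π×40.3) = 4.33×10^-4 K/W
R_aerogel blanket = (1/0.304 − 1/0.332)/(4π×0.0189) = 1.168 K/W
R_multilayer super-insulation = (1/0.332 − 1/0.367)/(4π×0.00116) = 19.71 K/W
R_total = 20.87 K/W
Q = ΔT/R_total = 201/20.87

Q ≈ 9.63 W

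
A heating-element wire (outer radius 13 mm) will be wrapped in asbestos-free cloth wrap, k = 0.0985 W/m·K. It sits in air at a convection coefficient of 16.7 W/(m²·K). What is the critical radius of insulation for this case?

For a cylinder r_cr = k/h = 0.0985/16.7
r_cr = 5.9 mm; since the bare radius (13 mm) is above r_cr, any added insulation will reduce heat loss.

r_cr ≈ 5.9 mm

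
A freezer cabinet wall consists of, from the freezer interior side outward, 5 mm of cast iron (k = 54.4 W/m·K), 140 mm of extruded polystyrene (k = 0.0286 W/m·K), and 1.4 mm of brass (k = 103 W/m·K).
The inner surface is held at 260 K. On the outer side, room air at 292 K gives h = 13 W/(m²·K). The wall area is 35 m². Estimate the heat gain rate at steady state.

Q ≈ 225 W

Series thermal resistances:
R_cast iron = L/(kA) = 0.005/(54.4×35) = 2.626×10^-6 K/W
R_extruded polystyrene = L/(kA) = 0.14/(0.0286×35) = 0.1399 K/W
R_brass = L/(kA) = 0.0014/(103×35) = 3.883×10^-7 K/W
R_outer film = 1/(h_o·A) = 1/(13×35) = 0.002198 K/W
R_total = 0.1421 K/W
Q = ΔT / R_total = 32 / 0.1421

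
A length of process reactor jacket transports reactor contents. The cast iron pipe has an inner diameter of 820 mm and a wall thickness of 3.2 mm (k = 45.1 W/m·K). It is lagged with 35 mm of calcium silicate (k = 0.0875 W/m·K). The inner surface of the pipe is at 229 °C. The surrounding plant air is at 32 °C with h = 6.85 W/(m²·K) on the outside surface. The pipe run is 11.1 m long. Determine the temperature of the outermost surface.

T ≈ 83.1 °C

For a radial system each layer contributes R = ln(r_out/r_in)/(2πkL); films add R = 1/(hA).
R_cast iron pipe wall = ln(413.2/410)/(2π×45.1×11.1) = 2.472×10^-6 K/W
R_calcium silicate = ln(448.2/413.2)/(2π×0.0875×11.1) = 0.01332 K/W
R_outer film = 1/(h_o·2πr_oL) = 1/(6.85×2π×0.4482×11.1) = 0.00467 K/W
R_total = 0.018 K/W
Q = ΔT/R_total = 197/0.018
Q = 10900 W
T_interface = T_inner − Q·ΣR(inner→interface) = 229 − 10900×0.01333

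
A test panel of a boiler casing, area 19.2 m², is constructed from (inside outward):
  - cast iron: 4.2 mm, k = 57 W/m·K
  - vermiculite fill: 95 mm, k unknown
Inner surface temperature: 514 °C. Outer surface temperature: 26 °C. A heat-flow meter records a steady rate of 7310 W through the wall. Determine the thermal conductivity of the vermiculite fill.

k ≈ 0.0741 W/(m·K)

Thermal resistances in series:
R_cast iron = L/(kA) = 0.0042/(57×19.2) = 3.838×10^-6 K/W
Sum of known resistances R_other = 3.838×10^-6 K/W
Total R = ΔT/Q = 488/7310 = 0.06676 K/W
R_vermiculite fill = R_total − R_other = 0.06675 K/W
k = L/(R·A) = 0.095/(0.06675×19.2)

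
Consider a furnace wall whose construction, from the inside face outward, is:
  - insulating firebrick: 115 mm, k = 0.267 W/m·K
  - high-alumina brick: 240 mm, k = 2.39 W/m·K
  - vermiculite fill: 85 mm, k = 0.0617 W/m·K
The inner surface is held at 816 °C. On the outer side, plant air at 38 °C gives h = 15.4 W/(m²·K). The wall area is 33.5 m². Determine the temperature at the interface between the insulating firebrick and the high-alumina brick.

T ≈ 646 °C

Thermal resistances in series:
R_insulating firebrick = L/(kA) = 0.115/(0.267×33.5) = 0.01286 K/W
R_high-alumina brick = L/(kA) = 0.24/(2.39×33.5) = 0.002998 K/W
R_vermiculite fill = L/(kA) = 0.085/(0.0617×33.5) = 0.04112 K/W
R_outer film = 1/(h_o·A) = 1/(15.4×33.5) = 0.001938 K/W
R_total = 0.05892 K/W;  Q = ΔT/R_total = 778/0.05892 = 13210 W
T_interface = T_inner − Q·ΣR(inner→interface) = 816 − 13200×0.01286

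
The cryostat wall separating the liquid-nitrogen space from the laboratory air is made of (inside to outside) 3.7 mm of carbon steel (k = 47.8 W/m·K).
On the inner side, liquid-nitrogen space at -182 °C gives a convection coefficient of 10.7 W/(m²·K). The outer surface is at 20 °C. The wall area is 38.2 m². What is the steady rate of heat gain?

Q ≈ 82500 W

Using the resistance-network approach (series):
R_inner film = 1/(h_i·A) = 1/(10.7×38.2) = 0.002447 K/W
R_carbon steel = L/(kA) = 0.0037/(47.8×38.2) = 2.026×10^-6 K/W
R_total = 0.002449 K/W
Q = ΔT / R_total = 202 / 0.002449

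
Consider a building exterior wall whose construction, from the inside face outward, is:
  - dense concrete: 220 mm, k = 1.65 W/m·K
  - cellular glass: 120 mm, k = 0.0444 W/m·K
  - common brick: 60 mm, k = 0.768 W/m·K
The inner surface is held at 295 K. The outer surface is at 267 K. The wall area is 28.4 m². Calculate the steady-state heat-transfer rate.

Model the wall as resistances in series:
R_dense concrete = L/(kA) = 0.22/(1.65×28.4) = 0.004695 K/W
R_cellular glass = L/(kA) = 0.12/(0.0444×28.4) = 0.09517 K/W
R_common brick = L/(kA) = 0.06/(0.768×28.4) = 0.002751 K/W
R_total = 0.1026 K/W
Q = ΔT / R_total = 28 / 0.1026

Q ≈ 273 W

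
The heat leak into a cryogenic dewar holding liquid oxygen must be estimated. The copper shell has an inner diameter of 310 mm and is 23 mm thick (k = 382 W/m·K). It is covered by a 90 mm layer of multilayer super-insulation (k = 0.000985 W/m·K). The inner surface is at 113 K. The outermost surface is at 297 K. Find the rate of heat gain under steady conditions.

Q ≈ 1.21 W

Radial (spherical) resistances in series:
R_copper shell = (1/0.155 − 1/0.178)/(4π×382) = 1.737×10^-4 K/W
R_multilayer super-insulation = (1/0.178 − 1/0.268)/(4π×0.000985) = 152.4 K/W
R_total = 152.4 K/W
Q = ΔT/R_total = 184/152.4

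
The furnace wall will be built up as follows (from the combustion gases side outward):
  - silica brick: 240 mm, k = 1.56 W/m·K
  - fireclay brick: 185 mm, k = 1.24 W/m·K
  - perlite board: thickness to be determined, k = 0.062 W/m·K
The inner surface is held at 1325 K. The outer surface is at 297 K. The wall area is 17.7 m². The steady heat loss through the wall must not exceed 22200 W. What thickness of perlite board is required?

Using the resistance-network approach (series):
R_silica brick = L/(kA) = 0.24/(1.56×17.7) = 0.008692 K/W
R_fireclay brick = L/(kA) = 0.185/(1.24×17.7) = 0.008429 K/W
Sum of the known resistances R_other = 0.01712 K/W
Required total resistance R_tot = ΔT/Q_allow = 1028/22200 = 0.04631 K/W
R_perlite board = R_tot − R_other = 0.02919 K/W
L = R·k·A = 0.02919×0.062×17.7

L ≈ 32 mm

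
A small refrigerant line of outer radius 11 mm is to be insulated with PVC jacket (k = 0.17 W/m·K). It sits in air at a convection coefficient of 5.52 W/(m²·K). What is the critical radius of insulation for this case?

r_cr ≈ 30.8 mm

For a cylinder r_cr = k/h = 0.17/5.52
r_cr = 30.8 mm; since the bare radius (11 mm) is below r_cr, adding a thin layer of insulation will *increase* heat loss.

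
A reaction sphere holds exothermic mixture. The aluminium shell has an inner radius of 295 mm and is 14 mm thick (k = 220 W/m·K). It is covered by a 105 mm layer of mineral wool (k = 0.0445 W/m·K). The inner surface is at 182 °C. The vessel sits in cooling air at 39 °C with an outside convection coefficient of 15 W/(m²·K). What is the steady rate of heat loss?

Q ≈ 95.4 W

For a spherical shell R = (1/r₁ − 1/r₂)/(4πk); film R = 1/(h·4πr²). In series:
R_aluminium shell = (1/0.295 − 1/0.309)/(4π×220) = 5.555×10^-5 K/W
R_mineral wool = (1/0.309 − 1/0.414)/(4π×0.0445) = 1.468 K/W
R_outer film = 1/(h·4πr_o²) = 1/(15×4π×0.414²) = 0.03095 K/W
R_total = 1.499 K/W
Q = ΔT/R_total = 143/1.499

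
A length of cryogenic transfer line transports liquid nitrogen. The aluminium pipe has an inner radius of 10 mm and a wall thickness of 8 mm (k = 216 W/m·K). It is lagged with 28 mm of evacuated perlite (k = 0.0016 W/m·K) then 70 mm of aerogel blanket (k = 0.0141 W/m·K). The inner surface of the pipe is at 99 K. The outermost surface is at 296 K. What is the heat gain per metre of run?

Treating each annulus and film as a series resistance:
R_aluminium pipe wall = ln(18/10)/(2π×216×1) = 4.331×10^-4 K/W
R_evacuated perlite = ln(46/18)/(2π×0.0016×1) = 93.33 K/W
R_aerogel blanket = ln(116/46)/(2π×0.0141×1) = 10.44 K/W
R_total = 103.8 K/W
Q = ΔT/R_total = 197/103.8

q′ ≈ 1.9 W/m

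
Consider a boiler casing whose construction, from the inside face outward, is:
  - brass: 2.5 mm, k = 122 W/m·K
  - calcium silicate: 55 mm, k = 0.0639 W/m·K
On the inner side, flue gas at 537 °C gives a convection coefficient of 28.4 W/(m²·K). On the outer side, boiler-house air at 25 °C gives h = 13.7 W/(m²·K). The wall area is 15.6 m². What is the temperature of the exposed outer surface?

Model the wall as resistances in series:
R_inner film = 1/(h_i·A) = 1/(28.4×15.6) = 0.002257 K/W
R_brass = L/(kA) = 0.0025/(122×15.6) = 1.314×10^-6 K/W
R_calcium silicate = L/(kA) = 0.055/(0.0639×15.6) = 0.05517 K/W
R_outer film = 1/(h_o·A) = 1/(13.7×15.6) = 0.004679 K/W
R_total = 0.06211 K/W;  Q = ΔT/R_total = 512/0.06211 = 8243 W
T_interface = T_inner − Q·ΣR(inner→interface) = 537 − 8240×0.05743

T ≈ 63.6 °C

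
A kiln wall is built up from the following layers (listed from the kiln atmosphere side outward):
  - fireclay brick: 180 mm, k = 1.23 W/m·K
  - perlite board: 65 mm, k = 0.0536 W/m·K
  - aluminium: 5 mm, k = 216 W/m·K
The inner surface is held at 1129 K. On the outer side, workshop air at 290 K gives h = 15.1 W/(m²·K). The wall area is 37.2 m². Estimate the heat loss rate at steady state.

Q ≈ 21900 W

Model the wall as resistances in series:
R_fireclay brick = L/(kA) = 0.18/(1.23×37.2) = 0.003934 K/W
R_perlite board = L/(kA) = 0.065/(0.0536×37.2) = 0.0326 K/W
R_aluminium = L/(kA) = 0.005/(216×37.2) = 6.223×10^-7 K/W
R_outer film = 1/(h_o·A) = 1/(15.1×37.2) = 0.00178 K/W
R_total = 0.03831 K/W
Q = ΔT / R_total = 839 / 0.03831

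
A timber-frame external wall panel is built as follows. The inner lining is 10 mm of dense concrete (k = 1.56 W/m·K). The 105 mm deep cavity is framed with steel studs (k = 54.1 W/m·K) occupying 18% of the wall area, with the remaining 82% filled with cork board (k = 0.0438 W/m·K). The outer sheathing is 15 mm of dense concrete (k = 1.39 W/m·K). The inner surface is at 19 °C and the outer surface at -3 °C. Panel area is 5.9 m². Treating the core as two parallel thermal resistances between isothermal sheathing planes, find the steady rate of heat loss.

Q ≈ 4640 W

Sheathing layers in series; stud and cavity paths in parallel between them.
R_inner = 0.01/(1.56×5.9) = 0.001086 K/W
R_stud  = 0.105/(54.1×0.18×5.9) = 0.001828 K/W
R_cav   = 0.105/(0.0438×0.82×5.9) = 0.4955 K/W
1/R_core = 1/R_stud + 1/R_cav → R_core = 0.001821 K/W
R_outer = 0.015/(1.39×5.9) = 0.001829 K/W
R_total = 0.004736 K/W
Q = ΔT/R_total = 22/0.004736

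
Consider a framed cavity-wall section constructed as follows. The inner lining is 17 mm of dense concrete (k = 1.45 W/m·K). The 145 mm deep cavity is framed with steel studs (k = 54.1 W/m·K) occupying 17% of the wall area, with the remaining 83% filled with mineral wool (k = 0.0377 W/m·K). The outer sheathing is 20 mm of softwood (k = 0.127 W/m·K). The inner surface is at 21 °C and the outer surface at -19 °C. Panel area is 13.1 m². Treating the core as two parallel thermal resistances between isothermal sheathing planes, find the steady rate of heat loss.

Q ≈ 2830 W

Sheathing layers in series; stud and cavity paths in parallel between them.
R_inner = 0.017/(1.45×13.1) = 8.95×10^-4 K/W
R_stud  = 0.145/(54.1×0.17×13.1) = 0.001204 K/W
R_cav   = 0.145/(0.0377×0.83×13.1) = 0.3537 K/W
1/R_core = 1/R_stud + 1/R_cav → R_core = 0.001199 K/W
R_outer = 0.02/(0.127×13.1) = 0.01202 K/W
R_total = 0.01412 K/W
Q = ΔT/R_total = 40/0.01412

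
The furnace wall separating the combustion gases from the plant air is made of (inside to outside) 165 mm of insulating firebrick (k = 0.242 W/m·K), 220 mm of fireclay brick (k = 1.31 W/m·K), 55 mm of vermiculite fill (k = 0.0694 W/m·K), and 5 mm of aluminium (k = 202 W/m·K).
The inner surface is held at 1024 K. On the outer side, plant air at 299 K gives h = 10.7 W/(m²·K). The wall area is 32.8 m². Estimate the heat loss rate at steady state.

Q ≈ 13700 W

Model the wall as resistances in series:
R_insulating firebrick = L/(kA) = 0.165/(0.242×32.8) = 0.02079 K/W
R_fireclay brick = L/(kA) = 0.22/(1.31×32.8) = 0.00512 K/W
R_vermiculite fill = L/(kA) = 0.055/(0.0694×32.8) = 0.02416 K/W
R_aluminium = L/(kA) = 0.005/(202×32.8) = 7.546×10^-7 K/W
R_outer film = 1/(h_o·A) = 1/(10.7×32.8) = 0.002849 K/W
R_total = 0.05292 K/W
Q = ΔT / R_total = 725 / 0.05292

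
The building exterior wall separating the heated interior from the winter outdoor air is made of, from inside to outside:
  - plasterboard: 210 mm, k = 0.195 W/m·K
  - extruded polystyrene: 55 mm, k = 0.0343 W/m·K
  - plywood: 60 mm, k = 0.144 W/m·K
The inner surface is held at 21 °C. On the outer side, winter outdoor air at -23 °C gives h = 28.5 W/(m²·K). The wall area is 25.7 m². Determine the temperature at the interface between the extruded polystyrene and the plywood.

T ≈ -16.7 °C

Using the resistance-network approach (series):
R_plasterboard = L/(kA) = 0.21/(0.195×25.7) = 0.0419 K/W
R_extruded polystyrene = L/(kA) = 0.055/(0.0343×25.7) = 0.06239 K/W
R_plywood = L/(kA) = 0.06/(0.144×25.7) = 0.01621 K/W
R_outer film = 1/(h_o·A) = 1/(28.5×25.7) = 0.001365 K/W
R_total = 0.1219 K/W;  Q = ΔT/R_total = 44/0.1219 = 361 W
T_interface = T_inner − Q·ΣR(inner→interface) = 21 − 361×0.1043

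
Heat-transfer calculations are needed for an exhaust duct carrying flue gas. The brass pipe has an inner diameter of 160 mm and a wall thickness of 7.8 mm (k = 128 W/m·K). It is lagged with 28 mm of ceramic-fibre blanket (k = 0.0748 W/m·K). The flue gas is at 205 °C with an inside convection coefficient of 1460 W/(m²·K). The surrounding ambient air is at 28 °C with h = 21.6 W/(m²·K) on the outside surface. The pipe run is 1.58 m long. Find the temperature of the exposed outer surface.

T ≈ 45.2 °C

For a radial system each layer contributes R = ln(r_out/r_in)/(2πkL); films add R = 1/(hA).
R_inner film = 1/(h_i·2πr₁L) = 1/(1460×2π×0.08×1.58) = 8.624×10^-4 K/W
R_brass pipe wall = ln(87.8/80)/(2π×128×1.58) = 7.321×10^-5 K/W
R_ceramic-fibre blanket = ln(115.8/87.8)/(2π×0.0748×1.58) = 0.3728 K/W
R_outer film = 1/(h_o·2πr_oL) = 1/(21.6×2π×0.1158×1.58) = 0.04027 K/W
R_total = 0.414 K/W
Q = ΔT/R_total = 177/0.414
Q = 428 W
T_interface = T_inner − Q·ΣR(inner→interface) = 205 − 428×0.3737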